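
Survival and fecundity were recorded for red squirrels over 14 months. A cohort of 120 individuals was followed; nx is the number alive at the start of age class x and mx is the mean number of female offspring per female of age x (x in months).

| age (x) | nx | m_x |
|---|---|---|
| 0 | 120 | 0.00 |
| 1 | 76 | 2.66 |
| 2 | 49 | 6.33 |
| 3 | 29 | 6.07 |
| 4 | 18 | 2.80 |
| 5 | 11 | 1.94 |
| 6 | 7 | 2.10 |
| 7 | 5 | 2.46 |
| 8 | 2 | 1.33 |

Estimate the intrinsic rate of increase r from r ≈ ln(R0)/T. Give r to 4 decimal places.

lx = nx/n0 = nx/120: 1, 0.63333…, 0.40833…, 0.24167…, 0.15, 0.09167…, 0.05833…, 0.04167…, 0.01667…
R0 = Σ lx·mx = 0 + 1.68467… + 2.58475… + 1.46692… + 0.42 + 0.17783… + 0.1225… + 0.1025… + 0.02217… = 6.581333…
Σ x·lx·mx = 15.453917…; T = 15.453917…/6.581333… = 2.34814…
r ≈ ln(R0)/T = ln(6.581333…)/2.34814… = 0.802437… → 0.8024

0.8024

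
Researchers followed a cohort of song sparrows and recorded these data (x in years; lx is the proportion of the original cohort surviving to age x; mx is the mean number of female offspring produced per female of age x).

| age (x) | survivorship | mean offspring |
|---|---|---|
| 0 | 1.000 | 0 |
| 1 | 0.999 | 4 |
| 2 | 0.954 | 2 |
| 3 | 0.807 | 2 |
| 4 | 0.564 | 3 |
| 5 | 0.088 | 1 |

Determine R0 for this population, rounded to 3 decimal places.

lx·mx by age: 0, 3.996, 1.908, 1.614, 1.692, 0.088
R0 = Σ lx·mx = 9.298 → 9.298

9.298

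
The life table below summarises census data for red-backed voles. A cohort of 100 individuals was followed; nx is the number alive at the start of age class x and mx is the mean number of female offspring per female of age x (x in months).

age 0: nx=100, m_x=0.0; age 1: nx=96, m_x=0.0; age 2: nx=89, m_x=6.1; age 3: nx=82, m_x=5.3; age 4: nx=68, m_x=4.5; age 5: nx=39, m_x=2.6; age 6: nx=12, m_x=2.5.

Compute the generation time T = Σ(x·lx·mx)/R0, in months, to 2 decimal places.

3.04

lx = nx/n0 = nx/100: 1, 0.96, 0.89, 0.82, 0.68, 0.39, 0.12
lx·mx: 0, 0, 5.429, 4.346, 3.06, 1.014, 0.3 → R0 = 14.149
x·lx·mx: 0, 0, 10.858, 13.038, 12.24, 5.07, 1.8 → Σ = 43.006
T = 43.006 / 14.149 = 3.039508… → 3.04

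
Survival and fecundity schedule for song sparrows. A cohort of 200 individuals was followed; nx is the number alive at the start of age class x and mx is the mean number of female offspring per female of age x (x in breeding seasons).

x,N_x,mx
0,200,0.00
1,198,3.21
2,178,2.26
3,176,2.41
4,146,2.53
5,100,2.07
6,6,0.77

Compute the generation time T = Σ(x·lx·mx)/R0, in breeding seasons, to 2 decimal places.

2.57

lx = nx/n0 = nx/200: 1, 0.99, 0.89, 0.88, 0.73, 0.5, 0.03
lx·mx: 0, 3.1779, 2.0114, 2.1208, 1.8469, 1.035, 0.0231 → R0 = 10.2151
x·lx·mx: 0, 3.1779, 4.0228, 6.3624, 7.3876, 5.175, 0.1386 → Σ = 26.2643
T = 26.2643 / 10.2151 = 2.571125… → 2.57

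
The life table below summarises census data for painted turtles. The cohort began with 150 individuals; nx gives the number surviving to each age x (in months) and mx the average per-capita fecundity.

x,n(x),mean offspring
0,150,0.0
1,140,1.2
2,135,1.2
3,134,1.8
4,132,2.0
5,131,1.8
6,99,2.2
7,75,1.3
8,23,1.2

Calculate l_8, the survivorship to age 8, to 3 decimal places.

l_8 = n_8/n_0 = 23/150 = 0.153333… → 0.153

0.153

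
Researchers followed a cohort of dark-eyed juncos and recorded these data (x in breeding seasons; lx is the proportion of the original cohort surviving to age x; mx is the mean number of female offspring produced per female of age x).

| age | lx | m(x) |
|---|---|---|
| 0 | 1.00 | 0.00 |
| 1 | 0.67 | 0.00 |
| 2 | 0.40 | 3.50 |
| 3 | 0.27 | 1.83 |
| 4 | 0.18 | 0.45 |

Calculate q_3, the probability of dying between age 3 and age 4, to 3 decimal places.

0.333

q_3 = (l_3 − l_4) / l_3 = (0.27 − 0.18) / 0.27
     = 0.09 / 0.27 = 0.333333… → 0.333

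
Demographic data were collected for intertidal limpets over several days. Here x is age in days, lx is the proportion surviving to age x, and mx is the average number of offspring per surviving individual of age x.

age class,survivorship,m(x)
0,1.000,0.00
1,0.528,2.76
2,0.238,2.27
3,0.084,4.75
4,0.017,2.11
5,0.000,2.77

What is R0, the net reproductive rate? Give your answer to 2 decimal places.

2.43

lx·mx by age: 0, 1.45728, 0.54026, 0.399, 0.03587, 0
R0 = Σ lx·mx = 2.43241 → 2.43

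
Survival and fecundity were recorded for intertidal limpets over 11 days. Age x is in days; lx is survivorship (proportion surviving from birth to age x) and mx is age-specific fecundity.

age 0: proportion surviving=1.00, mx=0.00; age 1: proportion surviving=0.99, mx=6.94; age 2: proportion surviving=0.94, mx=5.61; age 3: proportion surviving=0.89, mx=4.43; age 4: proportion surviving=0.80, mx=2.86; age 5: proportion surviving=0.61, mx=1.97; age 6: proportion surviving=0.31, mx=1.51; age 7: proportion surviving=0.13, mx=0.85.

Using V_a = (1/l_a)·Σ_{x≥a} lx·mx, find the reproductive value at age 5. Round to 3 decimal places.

lx·mx for x ≥ 5: 1.2017, 0.4681, 0.1105 → sum = 1.7803
V_5 = 1.7803 / l_5 = 1.7803 / 0.61 = 2.918525… → 2.919

2.919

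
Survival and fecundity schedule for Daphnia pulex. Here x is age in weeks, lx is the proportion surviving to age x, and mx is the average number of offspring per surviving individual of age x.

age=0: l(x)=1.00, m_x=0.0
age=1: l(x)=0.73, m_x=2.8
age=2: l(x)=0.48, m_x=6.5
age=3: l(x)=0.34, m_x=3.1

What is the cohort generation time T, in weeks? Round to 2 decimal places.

lx·mx: 0, 2.044, 3.12, 1.054 → R0 = 6.218
x·lx·mx: 0, 2.044, 6.24, 3.162 → Σ = 11.446
T = 11.446 / 6.218 = 1.840785… → 1.84

1.84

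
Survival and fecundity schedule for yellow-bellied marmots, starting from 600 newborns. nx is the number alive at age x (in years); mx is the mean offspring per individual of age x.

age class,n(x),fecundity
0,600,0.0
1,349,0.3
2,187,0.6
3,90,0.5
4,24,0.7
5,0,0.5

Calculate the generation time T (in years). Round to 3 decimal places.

lx = nx/n0 = nx/600: 1, 0.58167…, 0.31167…, 0.15, 0.04, 0
lx·mx: 0, 0.1745…, 0.187…, 0.075, 0.028, 0 → R0 = 0.4645…
x·lx·mx: 0, 0.1745…, 0.374…, 0.225, 0.112, 0 → Σ = 0.8855…
T = 0.8855… / 0.4645… = 1.906351… → 1.906

1.906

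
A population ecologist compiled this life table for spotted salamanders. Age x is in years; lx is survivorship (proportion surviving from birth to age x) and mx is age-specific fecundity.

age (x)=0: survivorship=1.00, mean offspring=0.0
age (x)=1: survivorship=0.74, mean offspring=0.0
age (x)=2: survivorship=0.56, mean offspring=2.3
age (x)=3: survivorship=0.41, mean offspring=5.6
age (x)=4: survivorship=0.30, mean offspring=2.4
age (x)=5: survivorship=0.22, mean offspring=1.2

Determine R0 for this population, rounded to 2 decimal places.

lx·mx by age: 0, 0, 1.288, 2.296, 0.72, 0.264
R0 = Σ lx·mx = 4.568 → 4.57

4.57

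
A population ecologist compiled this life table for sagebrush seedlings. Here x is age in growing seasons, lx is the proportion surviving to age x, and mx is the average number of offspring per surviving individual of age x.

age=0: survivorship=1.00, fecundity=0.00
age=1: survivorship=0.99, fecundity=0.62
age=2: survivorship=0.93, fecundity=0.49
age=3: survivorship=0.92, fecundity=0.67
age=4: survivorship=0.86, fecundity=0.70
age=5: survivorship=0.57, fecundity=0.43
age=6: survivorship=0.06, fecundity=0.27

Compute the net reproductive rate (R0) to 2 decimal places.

lx·mx by age: 0, 0.6138, 0.4557, 0.6164, 0.602, 0.2451, 0.0162
R0 = Σ lx·mx = 2.5492 → 2.55

2.55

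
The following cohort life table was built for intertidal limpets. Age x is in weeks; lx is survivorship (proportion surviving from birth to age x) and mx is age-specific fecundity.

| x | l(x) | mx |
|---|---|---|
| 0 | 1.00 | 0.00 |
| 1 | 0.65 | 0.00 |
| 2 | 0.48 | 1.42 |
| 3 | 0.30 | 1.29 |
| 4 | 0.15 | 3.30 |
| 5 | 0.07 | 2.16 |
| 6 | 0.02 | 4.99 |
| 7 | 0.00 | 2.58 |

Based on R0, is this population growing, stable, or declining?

growing

R0 = Σ lx·mx = 0 + 0 + 0.6816 + 0.387 + 0.495 + 0.1512 + 0.0998 + 0 = 1.8146
R0 > 1, so the population is growing.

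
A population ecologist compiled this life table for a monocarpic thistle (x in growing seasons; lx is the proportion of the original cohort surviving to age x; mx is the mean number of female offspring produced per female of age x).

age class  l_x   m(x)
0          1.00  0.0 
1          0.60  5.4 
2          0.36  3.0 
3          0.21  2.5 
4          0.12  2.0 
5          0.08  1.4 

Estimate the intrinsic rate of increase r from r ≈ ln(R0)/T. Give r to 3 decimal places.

1.008

R0 = Σ lx·mx = 0 + 3.24 + 1.08 + 0.525 + 0.24 + 0.112 = 5.197
Σ x·lx·mx = 8.495; T = 8.495/5.197 = 1.6346…
r ≈ ln(R0)/T = ln(5.197)/1.6346… = 1.00825… → 1.008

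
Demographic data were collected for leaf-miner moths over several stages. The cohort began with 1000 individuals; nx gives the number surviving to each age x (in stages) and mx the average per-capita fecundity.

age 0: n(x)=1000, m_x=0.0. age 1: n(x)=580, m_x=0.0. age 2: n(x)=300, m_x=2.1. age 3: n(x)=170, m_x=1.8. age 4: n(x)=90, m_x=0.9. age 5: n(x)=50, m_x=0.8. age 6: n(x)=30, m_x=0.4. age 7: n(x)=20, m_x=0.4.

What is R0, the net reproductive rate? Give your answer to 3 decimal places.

lx = nx/n0 = nx/1000: 1, 0.58, 0.3, 0.17, 0.09, 0.05, 0.03, 0.02
lx·mx by age: 0, 0, 0.63, 0.306, 0.081, 0.04, 0.012, 0.008
R0 = Σ lx·mx = 1.077 → 1.077

1.077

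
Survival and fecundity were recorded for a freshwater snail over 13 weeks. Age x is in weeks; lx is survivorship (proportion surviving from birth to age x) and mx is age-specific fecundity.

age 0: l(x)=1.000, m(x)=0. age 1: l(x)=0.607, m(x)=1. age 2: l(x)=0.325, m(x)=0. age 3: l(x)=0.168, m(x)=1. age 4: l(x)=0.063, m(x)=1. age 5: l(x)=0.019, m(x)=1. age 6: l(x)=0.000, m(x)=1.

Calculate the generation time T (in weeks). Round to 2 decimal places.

lx·mx: 0, 0.607, 0, 0.168, 0.063, 0.019, 0 → R0 = 0.857
x·lx·mx: 0, 0.607, 0, 0.504, 0.252, 0.095, 0 → Σ = 1.458
T = 1.458 / 0.857 = 1.701284… → 1.70

1.70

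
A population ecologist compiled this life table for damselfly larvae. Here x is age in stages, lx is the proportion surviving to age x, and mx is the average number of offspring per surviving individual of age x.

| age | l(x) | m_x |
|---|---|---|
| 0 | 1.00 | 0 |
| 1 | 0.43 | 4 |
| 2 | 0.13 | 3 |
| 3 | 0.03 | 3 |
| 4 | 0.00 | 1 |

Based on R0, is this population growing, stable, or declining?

growing

R0 = Σ lx·mx = 0 + 1.72 + 0.39 + 0.09 + 0 = 2.2
R0 > 1, so the population is growing.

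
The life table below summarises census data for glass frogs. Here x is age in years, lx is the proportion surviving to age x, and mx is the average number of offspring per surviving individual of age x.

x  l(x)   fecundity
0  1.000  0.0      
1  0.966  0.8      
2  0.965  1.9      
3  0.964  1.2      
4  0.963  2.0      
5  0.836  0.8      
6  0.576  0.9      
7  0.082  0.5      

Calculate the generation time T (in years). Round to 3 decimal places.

3.232

lx·mx: 0, 0.7728, 1.8335, 1.1568, 1.926, 0.6688, 0.5184, 0.041 → R0 = 6.9173
x·lx·mx: 0, 0.7728, 3.667, 3.4704, 7.704, 3.344, 3.1104, 0.287 → Σ = 22.3556
T = 22.3556 / 6.9173 = 3.231839… → 3.232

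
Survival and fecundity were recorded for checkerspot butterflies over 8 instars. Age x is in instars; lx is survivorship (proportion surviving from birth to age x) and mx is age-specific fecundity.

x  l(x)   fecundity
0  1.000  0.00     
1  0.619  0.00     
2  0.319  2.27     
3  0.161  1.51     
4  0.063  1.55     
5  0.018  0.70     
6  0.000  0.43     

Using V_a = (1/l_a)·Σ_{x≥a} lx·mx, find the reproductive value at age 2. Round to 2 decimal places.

3.38

lx·mx for x ≥ 2: 0.72413, 0.24311, 0.09765, 0.0126, 0 → sum = 1.07749
V_2 = 1.07749 / l_2 = 1.07749 / 0.319 = 3.377712… → 3.38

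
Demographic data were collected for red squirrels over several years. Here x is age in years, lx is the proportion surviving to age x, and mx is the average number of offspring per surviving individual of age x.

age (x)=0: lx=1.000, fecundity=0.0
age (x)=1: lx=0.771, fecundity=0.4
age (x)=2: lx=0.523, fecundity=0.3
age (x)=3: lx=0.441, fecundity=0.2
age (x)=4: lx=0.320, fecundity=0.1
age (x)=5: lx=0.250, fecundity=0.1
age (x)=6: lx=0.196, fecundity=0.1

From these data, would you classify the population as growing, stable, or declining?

declining

R0 = Σ lx·mx = 0 + 0.3084 + 0.1569 + 0.0882 + 0.032 + 0.025 + 0.0196 = 0.6301
R0 < 1, so the population is declining.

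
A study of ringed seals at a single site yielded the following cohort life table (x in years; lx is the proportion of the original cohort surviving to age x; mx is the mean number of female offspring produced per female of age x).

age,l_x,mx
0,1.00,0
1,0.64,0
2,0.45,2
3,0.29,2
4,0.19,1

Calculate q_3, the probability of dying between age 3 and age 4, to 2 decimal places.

q_3 = (l_3 − l_4) / l_3 = (0.29 − 0.19) / 0.29
     = 0.1 / 0.29 = 0.344828… → 0.34

0.34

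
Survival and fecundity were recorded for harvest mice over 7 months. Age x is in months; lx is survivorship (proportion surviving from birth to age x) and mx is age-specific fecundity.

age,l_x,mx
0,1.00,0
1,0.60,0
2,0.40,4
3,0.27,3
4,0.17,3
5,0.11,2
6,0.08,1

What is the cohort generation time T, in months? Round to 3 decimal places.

lx·mx: 0, 0, 1.6, 0.81, 0.51, 0.22, 0.08 → R0 = 3.22
x·lx·mx: 0, 0, 3.2, 2.43, 2.04, 1.1, 0.48 → Σ = 9.25
T = 9.25 / 3.22 = 2.872671… → 2.873

2.873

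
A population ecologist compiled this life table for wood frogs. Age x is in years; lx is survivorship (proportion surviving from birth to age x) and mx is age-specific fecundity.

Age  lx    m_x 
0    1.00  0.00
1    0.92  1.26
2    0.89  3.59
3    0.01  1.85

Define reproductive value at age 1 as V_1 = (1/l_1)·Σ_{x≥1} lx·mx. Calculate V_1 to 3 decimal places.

lx·mx for x ≥ 1: 1.1592, 3.1951, 0.0185 → sum = 4.3728
V_1 = 4.3728 / l_1 = 4.3728 / 0.92 = 4.753043… → 4.753

4.753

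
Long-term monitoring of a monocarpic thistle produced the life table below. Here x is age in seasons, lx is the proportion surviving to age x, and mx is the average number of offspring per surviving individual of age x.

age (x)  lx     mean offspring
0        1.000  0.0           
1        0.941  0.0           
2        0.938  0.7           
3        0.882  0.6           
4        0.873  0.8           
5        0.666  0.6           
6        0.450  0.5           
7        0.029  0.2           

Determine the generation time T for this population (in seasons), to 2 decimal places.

3.61

lx·mx: 0, 0, 0.6566, 0.5292, 0.6984, 0.3996, 0.225, 0.0058 → R0 = 2.5146
x·lx·mx: 0, 0, 1.3132, 1.5876, 2.7936, 1.998, 1.35, 0.0406 → Σ = 9.083
T = 9.083 / 2.5146 = 3.612105… → 3.61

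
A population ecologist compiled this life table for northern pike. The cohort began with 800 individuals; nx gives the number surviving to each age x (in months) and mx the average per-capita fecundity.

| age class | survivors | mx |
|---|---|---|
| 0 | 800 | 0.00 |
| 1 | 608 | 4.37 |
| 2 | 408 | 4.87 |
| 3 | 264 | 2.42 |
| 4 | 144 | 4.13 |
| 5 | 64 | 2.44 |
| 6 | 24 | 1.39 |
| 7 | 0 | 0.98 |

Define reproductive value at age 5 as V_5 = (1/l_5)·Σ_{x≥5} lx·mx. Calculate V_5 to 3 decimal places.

lx = nx/n0 = nx/800: 1, 0.76, 0.51, 0.33, 0.18, 0.08, 0.03, 0
lx·mx for x ≥ 5: 0.1952, 0.0417, 0 → sum = 0.2369
V_5 = 0.2369 / l_5 = 0.2369 / 0.08 = 2.96125 → 2.961

2.961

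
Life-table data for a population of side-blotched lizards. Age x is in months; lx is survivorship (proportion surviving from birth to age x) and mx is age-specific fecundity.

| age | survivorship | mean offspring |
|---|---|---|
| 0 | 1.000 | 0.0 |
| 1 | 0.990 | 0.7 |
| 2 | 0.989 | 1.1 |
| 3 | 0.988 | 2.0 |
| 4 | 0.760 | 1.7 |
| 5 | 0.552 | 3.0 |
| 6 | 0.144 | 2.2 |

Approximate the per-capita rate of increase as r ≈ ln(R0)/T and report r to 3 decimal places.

R0 = Σ lx·mx = 0 + 0.693 + 1.0879 + 1.976 + 1.292 + 1.656 + 0.3168 = 7.0217
Σ x·lx·mx = 24.1456; T = 24.1456/7.0217 = 3.43871…
r ≈ ln(R0)/T = ln(7.0217)/3.43871… = 0.56678… → 0.567

0.567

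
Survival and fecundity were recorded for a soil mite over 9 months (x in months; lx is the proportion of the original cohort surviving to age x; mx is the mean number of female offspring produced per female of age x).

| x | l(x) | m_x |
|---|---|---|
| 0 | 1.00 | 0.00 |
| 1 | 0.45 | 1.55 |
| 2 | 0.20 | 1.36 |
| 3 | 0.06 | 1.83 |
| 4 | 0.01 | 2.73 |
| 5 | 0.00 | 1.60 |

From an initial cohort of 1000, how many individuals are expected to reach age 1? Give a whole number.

450

Expected survivors = N0 · l_1 = 1000 × 0.45 = 450 → 450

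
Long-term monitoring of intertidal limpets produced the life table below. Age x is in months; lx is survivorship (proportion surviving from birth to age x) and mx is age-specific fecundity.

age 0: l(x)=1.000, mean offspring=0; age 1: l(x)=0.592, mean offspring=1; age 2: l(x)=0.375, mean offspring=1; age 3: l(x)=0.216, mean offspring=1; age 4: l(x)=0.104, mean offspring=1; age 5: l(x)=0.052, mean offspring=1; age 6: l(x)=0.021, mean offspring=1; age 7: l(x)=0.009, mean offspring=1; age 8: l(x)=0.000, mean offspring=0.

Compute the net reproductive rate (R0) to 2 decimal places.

lx·mx by age: 0, 0.592, 0.375, 0.216, 0.104, 0.052, 0.021, 0.009, 0
R0 = Σ lx·mx = 1.369 → 1.37

1.37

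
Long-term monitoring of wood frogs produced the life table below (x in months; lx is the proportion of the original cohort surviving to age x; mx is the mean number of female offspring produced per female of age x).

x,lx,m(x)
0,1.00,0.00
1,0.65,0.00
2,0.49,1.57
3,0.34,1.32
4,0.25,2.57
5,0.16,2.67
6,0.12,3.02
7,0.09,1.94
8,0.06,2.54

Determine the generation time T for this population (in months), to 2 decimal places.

lx·mx: 0, 0, 0.7693, 0.4488, 0.6425, 0.4272, 0.3624, 0.1746, 0.1524 → R0 = 2.9772
x·lx·mx: 0, 0, 1.5386, 1.3464, 2.57, 2.136, 2.1744, 1.2222, 1.2192 → Σ = 12.2068
T = 12.2068 / 2.9772 = 4.100094… → 4.10

4.10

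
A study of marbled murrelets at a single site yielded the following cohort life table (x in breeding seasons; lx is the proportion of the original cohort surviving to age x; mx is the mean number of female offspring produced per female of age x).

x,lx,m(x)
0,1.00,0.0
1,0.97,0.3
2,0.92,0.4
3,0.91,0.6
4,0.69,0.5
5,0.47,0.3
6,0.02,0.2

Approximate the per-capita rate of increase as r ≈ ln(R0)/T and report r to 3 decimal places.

0.187

R0 = Σ lx·mx = 0 + 0.291 + 0.368 + 0.546 + 0.345 + 0.141 + 0.004 = 1.695
Σ x·lx·mx = 4.774; T = 4.774/1.695 = 2.81652…
r ≈ ln(R0)/T = ln(1.695)/2.81652… = 0.18735… → 0.187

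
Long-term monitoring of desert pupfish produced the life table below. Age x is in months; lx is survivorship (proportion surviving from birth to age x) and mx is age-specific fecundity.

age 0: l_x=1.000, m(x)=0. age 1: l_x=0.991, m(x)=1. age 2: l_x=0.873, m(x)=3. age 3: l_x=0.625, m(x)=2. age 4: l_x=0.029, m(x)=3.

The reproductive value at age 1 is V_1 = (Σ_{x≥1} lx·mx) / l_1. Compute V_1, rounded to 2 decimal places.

lx·mx for x ≥ 1: 0.991, 2.619, 1.25, 0.087 → sum = 4.947
V_1 = 4.947 / l_1 = 4.947 / 0.991 = 4.991927… → 4.99

4.99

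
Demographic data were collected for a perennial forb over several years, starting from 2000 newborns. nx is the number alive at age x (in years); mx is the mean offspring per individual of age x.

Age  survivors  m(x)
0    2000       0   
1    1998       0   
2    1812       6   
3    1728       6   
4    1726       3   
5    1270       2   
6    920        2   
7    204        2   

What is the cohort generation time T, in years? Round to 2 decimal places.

3.21

lx = nx/n0 = nx/2000: 1, 0.999, 0.906, 0.864, 0.863, 0.635, 0.46, 0.102
lx·mx: 0, 0, 5.436, 5.184, 2.589, 1.27, 0.92, 0.204 → R0 = 15.603
x·lx·mx: 0, 0, 10.872, 15.552, 10.356, 6.35, 5.52, 1.428 → Σ = 50.078
T = 50.078 / 15.603 = 3.209511… → 3.21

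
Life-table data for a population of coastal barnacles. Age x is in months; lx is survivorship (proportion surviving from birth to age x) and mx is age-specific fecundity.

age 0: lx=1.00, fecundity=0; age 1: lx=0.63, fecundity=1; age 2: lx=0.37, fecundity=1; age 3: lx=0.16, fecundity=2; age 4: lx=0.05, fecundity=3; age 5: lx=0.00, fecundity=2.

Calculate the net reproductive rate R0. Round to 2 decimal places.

1.47

lx·mx by age: 0, 0.63, 0.37, 0.32, 0.15, 0
R0 = Σ lx·mx = 1.47 → 1.47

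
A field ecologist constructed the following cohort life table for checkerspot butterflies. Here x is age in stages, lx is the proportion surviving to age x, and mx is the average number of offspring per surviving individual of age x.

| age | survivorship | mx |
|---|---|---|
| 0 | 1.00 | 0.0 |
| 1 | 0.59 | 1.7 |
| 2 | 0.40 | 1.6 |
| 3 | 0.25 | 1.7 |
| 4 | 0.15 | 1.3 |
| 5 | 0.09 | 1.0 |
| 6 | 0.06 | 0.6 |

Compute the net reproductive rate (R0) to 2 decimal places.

2.39

lx·mx by age: 0, 1.003, 0.64, 0.425, 0.195, 0.09, 0.036
R0 = Σ lx·mx = 2.389 → 2.39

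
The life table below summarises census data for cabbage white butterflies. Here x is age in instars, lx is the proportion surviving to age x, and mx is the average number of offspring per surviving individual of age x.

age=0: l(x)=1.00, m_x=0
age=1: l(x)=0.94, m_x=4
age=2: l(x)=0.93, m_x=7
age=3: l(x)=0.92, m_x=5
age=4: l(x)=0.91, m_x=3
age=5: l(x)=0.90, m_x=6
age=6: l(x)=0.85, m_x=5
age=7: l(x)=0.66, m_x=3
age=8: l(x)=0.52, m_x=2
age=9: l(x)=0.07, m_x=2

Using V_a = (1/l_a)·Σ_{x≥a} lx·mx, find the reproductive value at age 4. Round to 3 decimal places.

17.077

lx·mx for x ≥ 4: 2.73, 5.4, 4.25, 1.98, 1.04, 0.14 → sum = 15.54
V_4 = 15.54 / l_4 = 15.54 / 0.91 = 17.076923… → 17.077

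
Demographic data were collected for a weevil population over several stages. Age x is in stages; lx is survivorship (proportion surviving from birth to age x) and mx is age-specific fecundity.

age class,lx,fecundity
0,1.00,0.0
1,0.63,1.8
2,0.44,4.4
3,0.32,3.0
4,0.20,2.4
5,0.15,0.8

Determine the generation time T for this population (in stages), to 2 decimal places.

2.25

lx·mx: 0, 1.134, 1.936, 0.96, 0.48, 0.12 → R0 = 4.63
x·lx·mx: 0, 1.134, 3.872, 2.88, 1.92, 0.6 → Σ = 10.406
T = 10.406 / 4.63 = 2.247516… → 2.25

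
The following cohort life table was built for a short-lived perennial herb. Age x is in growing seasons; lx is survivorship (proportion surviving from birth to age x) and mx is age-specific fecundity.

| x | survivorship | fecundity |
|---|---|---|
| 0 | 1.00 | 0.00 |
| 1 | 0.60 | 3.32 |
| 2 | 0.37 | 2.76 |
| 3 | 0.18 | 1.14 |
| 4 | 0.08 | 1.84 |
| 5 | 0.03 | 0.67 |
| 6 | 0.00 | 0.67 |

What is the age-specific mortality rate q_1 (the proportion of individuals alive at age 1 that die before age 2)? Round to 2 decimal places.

0.38

q_1 = (l_1 − l_2) / l_1 = (0.6 − 0.37) / 0.6
     = 0.23 / 0.6 = 0.383333… → 0.38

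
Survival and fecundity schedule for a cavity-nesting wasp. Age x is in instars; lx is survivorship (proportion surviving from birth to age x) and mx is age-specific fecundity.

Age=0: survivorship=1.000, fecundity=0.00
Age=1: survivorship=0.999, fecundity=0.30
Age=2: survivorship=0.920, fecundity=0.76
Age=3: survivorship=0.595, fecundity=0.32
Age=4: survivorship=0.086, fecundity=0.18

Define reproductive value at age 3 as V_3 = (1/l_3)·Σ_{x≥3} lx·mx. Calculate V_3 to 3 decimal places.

lx·mx for x ≥ 3: 0.1904, 0.01548 → sum = 0.20588
V_3 = 0.20588 / l_3 = 0.20588 / 0.595 = 0.346017… → 0.346

0.346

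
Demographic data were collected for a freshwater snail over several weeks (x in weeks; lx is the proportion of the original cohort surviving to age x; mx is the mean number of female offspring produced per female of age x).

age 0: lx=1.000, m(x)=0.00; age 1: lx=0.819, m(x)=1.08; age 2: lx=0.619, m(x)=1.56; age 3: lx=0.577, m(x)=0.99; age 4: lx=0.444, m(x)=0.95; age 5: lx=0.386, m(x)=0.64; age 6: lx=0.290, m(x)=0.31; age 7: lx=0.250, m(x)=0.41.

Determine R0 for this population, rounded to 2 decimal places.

3.28

lx·mx by age: 0, 0.88452, 0.96564, 0.57123, 0.4218, 0.24704, 0.0899, 0.1025
R0 = Σ lx·mx = 3.28263 → 3.28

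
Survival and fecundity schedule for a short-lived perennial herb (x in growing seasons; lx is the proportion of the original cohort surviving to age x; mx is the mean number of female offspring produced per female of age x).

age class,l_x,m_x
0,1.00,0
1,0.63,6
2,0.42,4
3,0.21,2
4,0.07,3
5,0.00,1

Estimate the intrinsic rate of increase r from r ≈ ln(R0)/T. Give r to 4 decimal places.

R0 = Σ lx·mx = 0 + 3.78 + 1.68 + 0.42 + 0.21 + 0 = 6.09
Σ x·lx·mx = 9.24; T = 9.24/6.09 = 1.51724…
r ≈ ln(R0)/T = ln(6.09)/1.51724… = 1.190745… → 1.1907

1.1907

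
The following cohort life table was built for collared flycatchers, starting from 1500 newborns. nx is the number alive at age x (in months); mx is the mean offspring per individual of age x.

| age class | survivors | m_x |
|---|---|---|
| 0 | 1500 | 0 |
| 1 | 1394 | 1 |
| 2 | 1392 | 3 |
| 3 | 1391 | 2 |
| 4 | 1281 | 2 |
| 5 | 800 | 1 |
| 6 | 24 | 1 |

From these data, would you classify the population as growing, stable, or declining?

growing

lx = nx/n0 = nx/1500: 1, 0.92933…, 0.928, 0.92733…, 0.854, 0.53333…, 0.016
R0 = Σ lx·mx = 0 + 0.929333… + 2.784 + 1.854667… + 1.708 + 0.533333… + 0.016 = 7.825333…
R0 > 1, so the population is growing.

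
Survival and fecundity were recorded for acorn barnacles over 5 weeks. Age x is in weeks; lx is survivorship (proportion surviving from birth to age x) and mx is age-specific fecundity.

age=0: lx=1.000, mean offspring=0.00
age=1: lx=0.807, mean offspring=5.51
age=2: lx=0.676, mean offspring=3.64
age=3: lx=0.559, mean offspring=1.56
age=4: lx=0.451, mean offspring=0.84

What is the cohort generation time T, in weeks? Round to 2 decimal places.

lx·mx: 0, 4.44657, 2.46064, 0.87204, 0.37884 → R0 = 8.15809
x·lx·mx: 0, 4.44657, 4.92128, 2.61612, 1.51536 → Σ = 13.49933
T = 13.49933 / 8.15809 = 1.654717… → 1.65

1.65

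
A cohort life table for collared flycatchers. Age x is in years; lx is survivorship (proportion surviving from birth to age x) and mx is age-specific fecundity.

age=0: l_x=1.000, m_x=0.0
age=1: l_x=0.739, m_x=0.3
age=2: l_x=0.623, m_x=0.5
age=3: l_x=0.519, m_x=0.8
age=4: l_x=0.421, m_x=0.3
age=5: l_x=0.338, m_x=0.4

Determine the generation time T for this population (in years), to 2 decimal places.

2.70

lx·mx: 0, 0.2217, 0.3115, 0.4152, 0.1263, 0.1352 → R0 = 1.2099
x·lx·mx: 0, 0.2217, 0.623, 1.2456, 0.5052, 0.676 → Σ = 3.2715
T = 3.2715 / 1.2099 = 2.703942… → 2.70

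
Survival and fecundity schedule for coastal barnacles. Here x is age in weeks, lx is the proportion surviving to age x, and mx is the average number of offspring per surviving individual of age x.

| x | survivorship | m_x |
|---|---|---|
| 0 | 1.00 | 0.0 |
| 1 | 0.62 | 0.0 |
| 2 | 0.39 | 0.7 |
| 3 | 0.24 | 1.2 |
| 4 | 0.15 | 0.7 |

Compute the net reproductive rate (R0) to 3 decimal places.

0.666

lx·mx by age: 0, 0, 0.273, 0.288, 0.105
R0 = Σ lx·mx = 0.666 → 0.666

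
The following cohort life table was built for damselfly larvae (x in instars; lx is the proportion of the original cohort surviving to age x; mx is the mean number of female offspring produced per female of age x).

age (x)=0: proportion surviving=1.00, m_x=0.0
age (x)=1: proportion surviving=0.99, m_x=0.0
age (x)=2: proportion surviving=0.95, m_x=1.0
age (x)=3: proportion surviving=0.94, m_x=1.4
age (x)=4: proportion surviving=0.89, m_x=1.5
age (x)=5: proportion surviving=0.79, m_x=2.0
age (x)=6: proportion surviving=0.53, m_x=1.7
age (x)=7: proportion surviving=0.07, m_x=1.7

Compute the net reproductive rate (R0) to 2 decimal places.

6.20

lx·mx by age: 0, 0, 0.95, 1.316, 1.335, 1.58, 0.901, 0.119
R0 = Σ lx·mx = 6.201 → 6.20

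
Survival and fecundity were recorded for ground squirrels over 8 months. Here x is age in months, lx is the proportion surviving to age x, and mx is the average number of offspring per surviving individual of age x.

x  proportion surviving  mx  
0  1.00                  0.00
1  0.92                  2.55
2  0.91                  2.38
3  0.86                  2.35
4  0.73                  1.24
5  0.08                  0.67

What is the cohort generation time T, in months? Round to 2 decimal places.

lx·mx: 0, 2.346, 2.1658, 2.021, 0.9052, 0.0536 → R0 = 7.4916
x·lx·mx: 0, 2.346, 4.3316, 6.063, 3.6208, 0.268 → Σ = 16.6294
T = 16.6294 / 7.4916 = 2.219739… → 2.22

2.22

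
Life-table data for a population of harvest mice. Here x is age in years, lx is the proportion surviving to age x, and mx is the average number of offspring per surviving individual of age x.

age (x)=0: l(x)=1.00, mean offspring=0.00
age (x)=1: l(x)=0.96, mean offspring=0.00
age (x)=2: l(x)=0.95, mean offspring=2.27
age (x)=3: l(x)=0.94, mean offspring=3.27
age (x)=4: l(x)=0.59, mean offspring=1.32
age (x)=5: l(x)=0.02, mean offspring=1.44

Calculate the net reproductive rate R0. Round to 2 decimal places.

6.04

lx·mx by age: 0, 0, 2.1565, 3.0738, 0.7788, 0.0288
R0 = Σ lx·mx = 6.0379 → 6.04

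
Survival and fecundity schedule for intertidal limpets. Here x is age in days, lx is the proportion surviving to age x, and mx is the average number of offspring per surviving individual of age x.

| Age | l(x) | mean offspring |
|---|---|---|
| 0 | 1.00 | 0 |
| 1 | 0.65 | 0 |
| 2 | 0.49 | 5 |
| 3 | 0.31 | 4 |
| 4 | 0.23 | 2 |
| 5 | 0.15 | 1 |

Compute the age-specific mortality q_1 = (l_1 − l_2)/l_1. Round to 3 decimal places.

0.246

q_1 = (l_1 − l_2) / l_1 = (0.65 − 0.49) / 0.65
     = 0.16 / 0.65 = 0.246154… → 0.246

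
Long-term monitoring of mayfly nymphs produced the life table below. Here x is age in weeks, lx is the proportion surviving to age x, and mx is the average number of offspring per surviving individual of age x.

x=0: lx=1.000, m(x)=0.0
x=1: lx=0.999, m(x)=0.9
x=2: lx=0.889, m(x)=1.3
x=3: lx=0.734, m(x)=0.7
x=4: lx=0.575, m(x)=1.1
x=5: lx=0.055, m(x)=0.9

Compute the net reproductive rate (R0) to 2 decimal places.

lx·mx by age: 0, 0.8991, 1.1557, 0.5138, 0.6325, 0.0495
R0 = Σ lx·mx = 3.2506 → 3.25

3.25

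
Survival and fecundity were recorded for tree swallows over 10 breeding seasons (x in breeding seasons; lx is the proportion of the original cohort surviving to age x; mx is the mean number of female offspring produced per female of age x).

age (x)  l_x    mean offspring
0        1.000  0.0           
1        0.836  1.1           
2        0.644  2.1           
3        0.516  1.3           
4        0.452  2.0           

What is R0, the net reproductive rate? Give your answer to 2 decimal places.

3.85

lx·mx by age: 0, 0.9196, 1.3524, 0.6708, 0.904
R0 = Σ lx·mx = 3.8468 → 3.85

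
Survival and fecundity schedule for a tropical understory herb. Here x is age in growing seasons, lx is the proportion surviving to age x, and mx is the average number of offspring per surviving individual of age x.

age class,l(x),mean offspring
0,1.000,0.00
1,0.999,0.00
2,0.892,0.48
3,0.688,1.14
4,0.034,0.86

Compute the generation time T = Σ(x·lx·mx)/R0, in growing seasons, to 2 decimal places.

2.68

lx·mx: 0, 0, 0.42816, 0.78432, 0.02924 → R0 = 1.24172
x·lx·mx: 0, 0, 0.85632, 2.35296, 0.11696 → Σ = 3.32624
T = 3.32624 / 1.24172 = 2.678736… → 2.68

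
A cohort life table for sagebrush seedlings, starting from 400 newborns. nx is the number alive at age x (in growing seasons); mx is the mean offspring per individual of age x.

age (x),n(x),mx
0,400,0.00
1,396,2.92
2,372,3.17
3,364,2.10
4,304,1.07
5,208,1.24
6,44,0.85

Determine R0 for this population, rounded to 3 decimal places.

lx = nx/n0 = nx/400: 1, 0.99, 0.93, 0.91, 0.76, 0.52, 0.11
lx·mx by age: 0, 2.8908, 2.9481, 1.911, 0.8132, 0.6448, 0.0935
R0 = Σ lx·mx = 9.3014 → 9.301

9.301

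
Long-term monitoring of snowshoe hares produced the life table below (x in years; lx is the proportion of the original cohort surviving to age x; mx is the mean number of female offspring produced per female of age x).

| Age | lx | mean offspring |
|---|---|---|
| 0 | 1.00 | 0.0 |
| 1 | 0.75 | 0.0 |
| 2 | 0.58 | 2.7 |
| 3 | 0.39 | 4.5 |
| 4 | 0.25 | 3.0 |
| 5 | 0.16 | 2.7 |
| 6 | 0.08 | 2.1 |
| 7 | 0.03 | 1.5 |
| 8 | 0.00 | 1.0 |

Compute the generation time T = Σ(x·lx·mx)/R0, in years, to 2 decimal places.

lx·mx: 0, 0, 1.566, 1.755, 0.75, 0.432, 0.168, 0.045, 0 → R0 = 4.716
x·lx·mx: 0, 0, 3.132, 5.265, 3, 2.16, 1.008, 0.315, 0 → Σ = 14.88
T = 14.88 / 4.716 = 3.155216… → 3.16

3.16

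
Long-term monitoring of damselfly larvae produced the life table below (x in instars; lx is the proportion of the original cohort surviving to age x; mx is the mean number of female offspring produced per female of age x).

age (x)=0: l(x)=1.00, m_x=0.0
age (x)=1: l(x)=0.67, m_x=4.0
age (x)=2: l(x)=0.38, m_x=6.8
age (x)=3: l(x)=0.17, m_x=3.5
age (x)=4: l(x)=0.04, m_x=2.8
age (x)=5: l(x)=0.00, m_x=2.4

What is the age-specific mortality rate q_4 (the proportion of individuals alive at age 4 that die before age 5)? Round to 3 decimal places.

q_4 = (l_4 − l_5) / l_4 = (0.04 − 0) / 0.04
     = 0.04 / 0.04 = 1 → 1.000

1.000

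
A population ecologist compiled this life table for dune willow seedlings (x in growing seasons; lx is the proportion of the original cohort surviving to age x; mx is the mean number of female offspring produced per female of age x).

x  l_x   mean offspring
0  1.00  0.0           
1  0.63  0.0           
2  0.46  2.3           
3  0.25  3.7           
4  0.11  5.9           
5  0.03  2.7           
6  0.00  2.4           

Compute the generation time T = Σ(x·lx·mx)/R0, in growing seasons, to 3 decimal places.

2.909

lx·mx: 0, 0, 1.058, 0.925, 0.649, 0.081, 0 → R0 = 2.713
x·lx·mx: 0, 0, 2.116, 2.775, 2.596, 0.405, 0 → Σ = 7.892
T = 7.892 / 2.713 = 2.908957… → 2.909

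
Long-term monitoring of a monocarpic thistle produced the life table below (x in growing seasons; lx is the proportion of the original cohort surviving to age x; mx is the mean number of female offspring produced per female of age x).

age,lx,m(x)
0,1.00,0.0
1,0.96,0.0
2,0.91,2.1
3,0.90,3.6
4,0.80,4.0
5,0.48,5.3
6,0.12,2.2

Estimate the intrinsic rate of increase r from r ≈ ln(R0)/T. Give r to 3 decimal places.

0.662

R0 = Σ lx·mx = 0 + 0 + 1.911 + 3.24 + 3.2 + 2.544 + 0.264 = 11.159
Σ x·lx·mx = 40.646; T = 40.646/11.159 = 3.64244…
r ≈ ln(R0)/T = ln(11.159)/3.64244… = 0.66226… → 0.662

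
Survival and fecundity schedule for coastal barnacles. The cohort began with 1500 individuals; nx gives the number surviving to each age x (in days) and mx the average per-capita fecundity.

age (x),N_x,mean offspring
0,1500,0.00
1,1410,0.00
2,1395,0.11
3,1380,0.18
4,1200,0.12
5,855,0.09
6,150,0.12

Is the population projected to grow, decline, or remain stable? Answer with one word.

declining

lx = nx/n0 = nx/1500: 1, 0.94, 0.93, 0.92, 0.8, 0.57, 0.1
R0 = Σ lx·mx = 0 + 0 + 0.1023 + 0.1656 + 0.096 + 0.0513 + 0.012 = 0.4272
R0 < 1, so the population is declining.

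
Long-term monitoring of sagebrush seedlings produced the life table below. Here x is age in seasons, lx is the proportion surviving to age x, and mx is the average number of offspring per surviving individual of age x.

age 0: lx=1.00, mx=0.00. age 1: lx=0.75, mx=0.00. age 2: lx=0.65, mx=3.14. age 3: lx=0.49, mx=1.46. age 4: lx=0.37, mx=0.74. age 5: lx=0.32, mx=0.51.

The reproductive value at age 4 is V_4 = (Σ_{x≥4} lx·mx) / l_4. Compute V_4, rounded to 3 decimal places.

1.181

lx·mx for x ≥ 4: 0.2738, 0.1632 → sum = 0.437
V_4 = 0.437 / l_4 = 0.437 / 0.37 = 1.181081… → 1.181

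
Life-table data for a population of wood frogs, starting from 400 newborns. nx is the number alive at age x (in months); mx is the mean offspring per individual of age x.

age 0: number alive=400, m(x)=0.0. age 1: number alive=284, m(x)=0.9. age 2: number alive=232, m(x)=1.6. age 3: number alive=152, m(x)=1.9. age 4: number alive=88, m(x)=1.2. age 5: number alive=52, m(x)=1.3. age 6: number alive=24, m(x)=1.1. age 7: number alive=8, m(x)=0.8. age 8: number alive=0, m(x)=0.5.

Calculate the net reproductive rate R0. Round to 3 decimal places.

lx = nx/n0 = nx/400: 1, 0.71, 0.58, 0.38, 0.22, 0.13, 0.06, 0.02, 0
lx·mx by age: 0, 0.639, 0.928, 0.722, 0.264, 0.169, 0.066, 0.016, 0
R0 = Σ lx·mx = 2.804 → 2.804

2.804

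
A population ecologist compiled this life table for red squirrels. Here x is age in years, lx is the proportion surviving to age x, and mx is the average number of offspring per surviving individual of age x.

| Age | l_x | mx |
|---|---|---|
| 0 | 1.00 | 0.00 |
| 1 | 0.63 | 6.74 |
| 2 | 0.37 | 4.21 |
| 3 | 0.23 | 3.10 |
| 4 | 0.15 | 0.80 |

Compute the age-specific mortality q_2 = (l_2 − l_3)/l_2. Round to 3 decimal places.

0.378

q_2 = (l_2 − l_3) / l_2 = (0.37 − 0.23) / 0.37
     = 0.14 / 0.37 = 0.378378… → 0.378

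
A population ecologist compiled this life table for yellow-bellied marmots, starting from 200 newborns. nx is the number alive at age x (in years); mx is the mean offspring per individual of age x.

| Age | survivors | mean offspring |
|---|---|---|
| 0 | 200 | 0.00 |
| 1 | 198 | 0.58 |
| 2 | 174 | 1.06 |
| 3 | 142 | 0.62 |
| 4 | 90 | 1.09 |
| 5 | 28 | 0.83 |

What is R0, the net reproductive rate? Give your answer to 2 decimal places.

2.54

lx = nx/n0 = nx/200: 1, 0.99, 0.87, 0.71, 0.45, 0.14
lx·mx by age: 0, 0.5742, 0.9222, 0.4402, 0.4905, 0.1162
R0 = Σ lx·mx = 2.5433 → 2.54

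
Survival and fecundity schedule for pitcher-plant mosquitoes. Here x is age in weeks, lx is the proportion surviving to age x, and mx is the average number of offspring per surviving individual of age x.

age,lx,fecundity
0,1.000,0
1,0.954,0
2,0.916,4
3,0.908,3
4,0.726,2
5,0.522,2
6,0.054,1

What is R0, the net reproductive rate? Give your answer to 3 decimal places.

8.938

lx·mx by age: 0, 0, 3.664, 2.724, 1.452, 1.044, 0.054
R0 = Σ lx·mx = 8.938 → 8.938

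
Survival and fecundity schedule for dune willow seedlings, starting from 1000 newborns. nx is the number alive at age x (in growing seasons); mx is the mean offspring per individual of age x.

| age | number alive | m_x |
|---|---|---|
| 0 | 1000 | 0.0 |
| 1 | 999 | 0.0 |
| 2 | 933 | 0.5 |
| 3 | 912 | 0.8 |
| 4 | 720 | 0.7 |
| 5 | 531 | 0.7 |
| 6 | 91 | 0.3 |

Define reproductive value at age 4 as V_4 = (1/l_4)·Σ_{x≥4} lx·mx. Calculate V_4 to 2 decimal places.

1.25

lx = nx/n0 = nx/1000: 1, 0.999, 0.933, 0.912, 0.72, 0.531, 0.091
lx·mx for x ≥ 4: 0.504, 0.3717, 0.0273 → sum = 0.903
V_4 = 0.903 / l_4 = 0.903 / 0.72 = 1.254167… → 1.25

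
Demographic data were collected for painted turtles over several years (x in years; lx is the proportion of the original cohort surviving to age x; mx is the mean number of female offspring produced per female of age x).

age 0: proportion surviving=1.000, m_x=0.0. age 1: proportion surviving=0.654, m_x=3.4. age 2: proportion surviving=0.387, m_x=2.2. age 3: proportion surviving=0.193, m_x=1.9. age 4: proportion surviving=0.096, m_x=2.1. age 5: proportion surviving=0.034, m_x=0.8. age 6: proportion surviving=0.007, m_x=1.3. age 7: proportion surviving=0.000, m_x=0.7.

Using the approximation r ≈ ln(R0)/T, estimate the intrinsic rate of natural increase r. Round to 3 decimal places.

R0 = Σ lx·mx = 0 + 2.2236 + 0.8514 + 0.3667 + 0.2016 + 0.0272 + 0.0091 + 0 = 3.6796
Σ x·lx·mx = 6.0235; T = 6.0235/3.6796 = 1.637…
r ≈ ln(R0)/T = ln(3.6796)/1.637… = 0.79585… → 0.796

0.796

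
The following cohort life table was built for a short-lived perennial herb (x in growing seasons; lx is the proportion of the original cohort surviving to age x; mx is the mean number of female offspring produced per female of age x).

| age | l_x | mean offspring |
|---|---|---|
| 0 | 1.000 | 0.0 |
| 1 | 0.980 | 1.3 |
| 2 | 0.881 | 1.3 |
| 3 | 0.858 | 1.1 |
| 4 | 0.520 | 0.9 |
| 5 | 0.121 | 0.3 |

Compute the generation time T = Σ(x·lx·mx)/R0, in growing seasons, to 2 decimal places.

lx·mx: 0, 1.274, 1.1453, 0.9438, 0.468, 0.0363 → R0 = 3.8674
x·lx·mx: 0, 1.274, 2.2906, 2.8314, 1.872, 0.1815 → Σ = 8.4495
T = 8.4495 / 3.8674 = 2.184801… → 2.18

2.18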